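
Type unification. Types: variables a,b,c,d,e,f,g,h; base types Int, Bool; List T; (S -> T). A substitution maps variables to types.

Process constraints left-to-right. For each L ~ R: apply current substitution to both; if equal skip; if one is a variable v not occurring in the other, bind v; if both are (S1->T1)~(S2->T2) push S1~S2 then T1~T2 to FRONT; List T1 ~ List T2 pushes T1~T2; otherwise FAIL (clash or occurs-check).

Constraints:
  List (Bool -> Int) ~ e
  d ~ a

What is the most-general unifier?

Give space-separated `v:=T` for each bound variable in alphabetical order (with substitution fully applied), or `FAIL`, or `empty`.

step 1: unify List (Bool -> Int) ~ e  [subst: {-} | 1 pending]
  bind e := List (Bool -> Int)
step 2: unify d ~ a  [subst: {e:=List (Bool -> Int)} | 0 pending]
  bind d := a

Answer: d:=a e:=List (Bool -> Int)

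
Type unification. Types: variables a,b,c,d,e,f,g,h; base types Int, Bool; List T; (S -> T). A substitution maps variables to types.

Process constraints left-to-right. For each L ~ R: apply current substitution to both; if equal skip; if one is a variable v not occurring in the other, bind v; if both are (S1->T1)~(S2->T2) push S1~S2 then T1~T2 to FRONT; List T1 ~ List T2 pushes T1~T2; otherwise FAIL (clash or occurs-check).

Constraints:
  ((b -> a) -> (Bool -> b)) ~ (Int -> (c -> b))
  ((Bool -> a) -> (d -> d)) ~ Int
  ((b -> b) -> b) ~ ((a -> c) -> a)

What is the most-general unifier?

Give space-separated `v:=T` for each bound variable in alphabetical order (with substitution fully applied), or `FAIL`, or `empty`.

step 1: unify ((b -> a) -> (Bool -> b)) ~ (Int -> (c -> b))  [subst: {-} | 2 pending]
  -> decompose arrow: push (b -> a)~Int, (Bool -> b)~(c -> b)
step 2: unify (b -> a) ~ Int  [subst: {-} | 3 pending]
  clash: (b -> a) vs Int

Answer: FAIL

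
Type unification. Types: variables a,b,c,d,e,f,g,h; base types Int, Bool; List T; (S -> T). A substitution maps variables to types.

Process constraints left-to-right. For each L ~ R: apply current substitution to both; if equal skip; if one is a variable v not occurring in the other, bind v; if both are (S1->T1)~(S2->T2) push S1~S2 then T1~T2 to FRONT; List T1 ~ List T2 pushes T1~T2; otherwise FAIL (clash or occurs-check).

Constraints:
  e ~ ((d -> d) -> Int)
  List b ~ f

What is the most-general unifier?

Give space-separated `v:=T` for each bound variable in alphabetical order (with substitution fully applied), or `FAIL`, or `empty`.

Answer: e:=((d -> d) -> Int) f:=List b

Derivation:
step 1: unify e ~ ((d -> d) -> Int)  [subst: {-} | 1 pending]
  bind e := ((d -> d) -> Int)
step 2: unify List b ~ f  [subst: {e:=((d -> d) -> Int)} | 0 pending]
  bind f := List b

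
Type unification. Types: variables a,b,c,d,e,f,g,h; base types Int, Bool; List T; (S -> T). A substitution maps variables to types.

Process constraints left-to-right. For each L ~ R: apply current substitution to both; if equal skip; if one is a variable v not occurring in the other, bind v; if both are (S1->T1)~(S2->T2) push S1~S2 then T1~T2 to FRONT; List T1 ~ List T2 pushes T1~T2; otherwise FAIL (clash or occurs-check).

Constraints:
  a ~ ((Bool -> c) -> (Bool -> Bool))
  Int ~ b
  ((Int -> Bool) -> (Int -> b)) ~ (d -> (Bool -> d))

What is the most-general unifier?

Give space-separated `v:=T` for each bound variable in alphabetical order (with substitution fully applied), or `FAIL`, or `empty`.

Answer: FAIL

Derivation:
step 1: unify a ~ ((Bool -> c) -> (Bool -> Bool))  [subst: {-} | 2 pending]
  bind a := ((Bool -> c) -> (Bool -> Bool))
step 2: unify Int ~ b  [subst: {a:=((Bool -> c) -> (Bool -> Bool))} | 1 pending]
  bind b := Int
step 3: unify ((Int -> Bool) -> (Int -> Int)) ~ (d -> (Bool -> d))  [subst: {a:=((Bool -> c) -> (Bool -> Bool)), b:=Int} | 0 pending]
  -> decompose arrow: push (Int -> Bool)~d, (Int -> Int)~(Bool -> d)
step 4: unify (Int -> Bool) ~ d  [subst: {a:=((Bool -> c) -> (Bool -> Bool)), b:=Int} | 1 pending]
  bind d := (Int -> Bool)
step 5: unify (Int -> Int) ~ (Bool -> (Int -> Bool))  [subst: {a:=((Bool -> c) -> (Bool -> Bool)), b:=Int, d:=(Int -> Bool)} | 0 pending]
  -> decompose arrow: push Int~Bool, Int~(Int -> Bool)
step 6: unify Int ~ Bool  [subst: {a:=((Bool -> c) -> (Bool -> Bool)), b:=Int, d:=(Int -> Bool)} | 1 pending]
  clash: Int vs Bool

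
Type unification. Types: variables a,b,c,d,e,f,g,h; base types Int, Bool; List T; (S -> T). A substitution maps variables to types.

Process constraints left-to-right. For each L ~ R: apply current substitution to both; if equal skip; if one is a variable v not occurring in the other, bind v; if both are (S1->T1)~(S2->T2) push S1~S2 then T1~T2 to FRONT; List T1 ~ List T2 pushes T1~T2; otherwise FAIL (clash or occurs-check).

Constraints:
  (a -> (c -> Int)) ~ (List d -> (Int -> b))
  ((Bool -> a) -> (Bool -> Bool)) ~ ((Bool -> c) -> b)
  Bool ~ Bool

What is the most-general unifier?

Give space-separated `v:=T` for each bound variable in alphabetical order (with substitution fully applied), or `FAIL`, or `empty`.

Answer: FAIL

Derivation:
step 1: unify (a -> (c -> Int)) ~ (List d -> (Int -> b))  [subst: {-} | 2 pending]
  -> decompose arrow: push a~List d, (c -> Int)~(Int -> b)
step 2: unify a ~ List d  [subst: {-} | 3 pending]
  bind a := List d
step 3: unify (c -> Int) ~ (Int -> b)  [subst: {a:=List d} | 2 pending]
  -> decompose arrow: push c~Int, Int~b
step 4: unify c ~ Int  [subst: {a:=List d} | 3 pending]
  bind c := Int
step 5: unify Int ~ b  [subst: {a:=List d, c:=Int} | 2 pending]
  bind b := Int
step 6: unify ((Bool -> List d) -> (Bool -> Bool)) ~ ((Bool -> Int) -> Int)  [subst: {a:=List d, c:=Int, b:=Int} | 1 pending]
  -> decompose arrow: push (Bool -> List d)~(Bool -> Int), (Bool -> Bool)~Int
step 7: unify (Bool -> List d) ~ (Bool -> Int)  [subst: {a:=List d, c:=Int, b:=Int} | 2 pending]
  -> decompose arrow: push Bool~Bool, List d~Int
step 8: unify Bool ~ Bool  [subst: {a:=List d, c:=Int, b:=Int} | 3 pending]
  -> identical, skip
step 9: unify List d ~ Int  [subst: {a:=List d, c:=Int, b:=Int} | 2 pending]
  clash: List d vs Int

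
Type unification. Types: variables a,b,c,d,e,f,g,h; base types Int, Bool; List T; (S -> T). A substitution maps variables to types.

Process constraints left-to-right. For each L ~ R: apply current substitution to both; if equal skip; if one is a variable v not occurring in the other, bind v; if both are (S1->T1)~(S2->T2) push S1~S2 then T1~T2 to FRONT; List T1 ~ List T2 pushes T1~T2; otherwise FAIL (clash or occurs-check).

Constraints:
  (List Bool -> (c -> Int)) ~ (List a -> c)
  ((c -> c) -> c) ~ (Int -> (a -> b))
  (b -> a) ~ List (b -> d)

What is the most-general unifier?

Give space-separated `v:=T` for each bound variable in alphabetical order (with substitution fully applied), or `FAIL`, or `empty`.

step 1: unify (List Bool -> (c -> Int)) ~ (List a -> c)  [subst: {-} | 2 pending]
  -> decompose arrow: push List Bool~List a, (c -> Int)~c
step 2: unify List Bool ~ List a  [subst: {-} | 3 pending]
  -> decompose List: push Bool~a
step 3: unify Bool ~ a  [subst: {-} | 3 pending]
  bind a := Bool
step 4: unify (c -> Int) ~ c  [subst: {a:=Bool} | 2 pending]
  occurs-check fail

Answer: FAIL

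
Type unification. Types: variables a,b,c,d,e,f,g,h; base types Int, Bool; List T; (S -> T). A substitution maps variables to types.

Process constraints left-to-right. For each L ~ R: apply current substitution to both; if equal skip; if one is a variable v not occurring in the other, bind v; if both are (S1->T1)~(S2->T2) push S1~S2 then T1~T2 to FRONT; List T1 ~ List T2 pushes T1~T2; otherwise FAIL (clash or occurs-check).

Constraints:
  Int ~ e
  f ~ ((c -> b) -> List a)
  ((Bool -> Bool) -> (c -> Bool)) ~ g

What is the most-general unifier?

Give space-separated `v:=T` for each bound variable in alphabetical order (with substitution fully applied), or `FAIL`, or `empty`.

step 1: unify Int ~ e  [subst: {-} | 2 pending]
  bind e := Int
step 2: unify f ~ ((c -> b) -> List a)  [subst: {e:=Int} | 1 pending]
  bind f := ((c -> b) -> List a)
step 3: unify ((Bool -> Bool) -> (c -> Bool)) ~ g  [subst: {e:=Int, f:=((c -> b) -> List a)} | 0 pending]
  bind g := ((Bool -> Bool) -> (c -> Bool))

Answer: e:=Int f:=((c -> b) -> List a) g:=((Bool -> Bool) -> (c -> Bool))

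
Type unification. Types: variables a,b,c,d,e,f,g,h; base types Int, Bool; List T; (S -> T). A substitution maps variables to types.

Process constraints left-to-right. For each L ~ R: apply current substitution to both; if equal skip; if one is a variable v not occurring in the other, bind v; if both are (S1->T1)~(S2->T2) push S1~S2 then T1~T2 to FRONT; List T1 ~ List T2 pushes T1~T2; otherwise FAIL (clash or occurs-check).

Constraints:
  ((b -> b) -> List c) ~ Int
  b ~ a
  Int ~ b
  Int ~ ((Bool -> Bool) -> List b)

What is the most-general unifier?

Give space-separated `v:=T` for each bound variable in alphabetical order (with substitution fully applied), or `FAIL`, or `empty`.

Answer: FAIL

Derivation:
step 1: unify ((b -> b) -> List c) ~ Int  [subst: {-} | 3 pending]
  clash: ((b -> b) -> List c) vs Int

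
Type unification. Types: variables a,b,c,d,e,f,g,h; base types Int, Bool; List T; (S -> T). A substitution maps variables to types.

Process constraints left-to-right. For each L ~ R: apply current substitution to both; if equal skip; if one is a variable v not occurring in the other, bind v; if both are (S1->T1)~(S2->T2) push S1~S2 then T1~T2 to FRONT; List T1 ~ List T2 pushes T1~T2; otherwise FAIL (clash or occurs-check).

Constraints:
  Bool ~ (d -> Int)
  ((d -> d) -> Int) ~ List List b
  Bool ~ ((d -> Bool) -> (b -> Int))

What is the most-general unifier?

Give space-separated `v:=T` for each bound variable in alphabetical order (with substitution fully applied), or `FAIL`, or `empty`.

Answer: FAIL

Derivation:
step 1: unify Bool ~ (d -> Int)  [subst: {-} | 2 pending]
  clash: Bool vs (d -> Int)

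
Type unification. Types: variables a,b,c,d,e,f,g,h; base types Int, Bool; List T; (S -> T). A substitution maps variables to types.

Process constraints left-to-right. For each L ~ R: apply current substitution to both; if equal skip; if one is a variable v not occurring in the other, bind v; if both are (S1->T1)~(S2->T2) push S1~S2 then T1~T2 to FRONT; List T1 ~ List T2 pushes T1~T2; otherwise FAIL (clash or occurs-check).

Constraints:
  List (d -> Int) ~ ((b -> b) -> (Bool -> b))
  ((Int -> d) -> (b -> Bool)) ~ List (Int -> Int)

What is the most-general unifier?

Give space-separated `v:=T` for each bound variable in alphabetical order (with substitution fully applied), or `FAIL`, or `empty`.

Answer: FAIL

Derivation:
step 1: unify List (d -> Int) ~ ((b -> b) -> (Bool -> b))  [subst: {-} | 1 pending]
  clash: List (d -> Int) vs ((b -> b) -> (Bool -> b))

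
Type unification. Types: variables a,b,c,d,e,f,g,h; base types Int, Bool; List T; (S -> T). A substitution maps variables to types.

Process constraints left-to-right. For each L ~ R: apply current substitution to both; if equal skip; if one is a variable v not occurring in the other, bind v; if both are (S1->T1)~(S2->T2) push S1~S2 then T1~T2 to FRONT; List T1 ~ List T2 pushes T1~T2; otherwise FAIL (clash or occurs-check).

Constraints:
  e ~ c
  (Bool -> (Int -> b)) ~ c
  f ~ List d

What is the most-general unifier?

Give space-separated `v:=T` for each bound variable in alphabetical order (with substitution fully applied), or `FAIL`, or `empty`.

step 1: unify e ~ c  [subst: {-} | 2 pending]
  bind e := c
step 2: unify (Bool -> (Int -> b)) ~ c  [subst: {e:=c} | 1 pending]
  bind c := (Bool -> (Int -> b))
step 3: unify f ~ List d  [subst: {e:=c, c:=(Bool -> (Int -> b))} | 0 pending]
  bind f := List d

Answer: c:=(Bool -> (Int -> b)) e:=(Bool -> (Int -> b)) f:=List d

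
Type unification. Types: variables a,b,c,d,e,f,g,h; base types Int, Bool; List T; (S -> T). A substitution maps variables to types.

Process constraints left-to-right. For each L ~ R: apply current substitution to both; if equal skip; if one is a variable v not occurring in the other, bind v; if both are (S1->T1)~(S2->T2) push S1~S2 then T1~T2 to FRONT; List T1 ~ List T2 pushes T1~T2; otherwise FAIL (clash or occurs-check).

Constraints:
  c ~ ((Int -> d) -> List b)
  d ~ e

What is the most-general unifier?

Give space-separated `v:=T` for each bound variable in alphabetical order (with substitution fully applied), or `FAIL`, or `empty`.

Answer: c:=((Int -> e) -> List b) d:=e

Derivation:
step 1: unify c ~ ((Int -> d) -> List b)  [subst: {-} | 1 pending]
  bind c := ((Int -> d) -> List b)
step 2: unify d ~ e  [subst: {c:=((Int -> d) -> List b)} | 0 pending]
  bind d := e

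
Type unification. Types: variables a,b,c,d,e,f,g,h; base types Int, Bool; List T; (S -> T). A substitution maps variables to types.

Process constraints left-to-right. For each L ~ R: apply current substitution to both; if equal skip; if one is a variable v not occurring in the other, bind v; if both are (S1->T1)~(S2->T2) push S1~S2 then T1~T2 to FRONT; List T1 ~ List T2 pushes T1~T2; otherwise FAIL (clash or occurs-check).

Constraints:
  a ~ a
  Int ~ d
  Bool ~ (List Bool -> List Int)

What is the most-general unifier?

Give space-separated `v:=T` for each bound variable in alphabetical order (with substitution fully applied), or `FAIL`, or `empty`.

step 1: unify a ~ a  [subst: {-} | 2 pending]
  -> identical, skip
step 2: unify Int ~ d  [subst: {-} | 1 pending]
  bind d := Int
step 3: unify Bool ~ (List Bool -> List Int)  [subst: {d:=Int} | 0 pending]
  clash: Bool vs (List Bool -> List Int)

Answer: FAIL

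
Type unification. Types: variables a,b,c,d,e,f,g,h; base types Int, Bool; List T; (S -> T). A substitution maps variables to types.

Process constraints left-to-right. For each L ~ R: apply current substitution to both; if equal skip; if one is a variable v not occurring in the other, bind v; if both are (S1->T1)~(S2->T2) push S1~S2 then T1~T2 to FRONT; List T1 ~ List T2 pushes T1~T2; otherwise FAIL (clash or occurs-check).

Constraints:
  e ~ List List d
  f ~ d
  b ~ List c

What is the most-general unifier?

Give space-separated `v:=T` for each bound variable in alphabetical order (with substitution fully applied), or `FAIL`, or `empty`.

step 1: unify e ~ List List d  [subst: {-} | 2 pending]
  bind e := List List d
step 2: unify f ~ d  [subst: {e:=List List d} | 1 pending]
  bind f := d
step 3: unify b ~ List c  [subst: {e:=List List d, f:=d} | 0 pending]
  bind b := List c

Answer: b:=List c e:=List List d f:=d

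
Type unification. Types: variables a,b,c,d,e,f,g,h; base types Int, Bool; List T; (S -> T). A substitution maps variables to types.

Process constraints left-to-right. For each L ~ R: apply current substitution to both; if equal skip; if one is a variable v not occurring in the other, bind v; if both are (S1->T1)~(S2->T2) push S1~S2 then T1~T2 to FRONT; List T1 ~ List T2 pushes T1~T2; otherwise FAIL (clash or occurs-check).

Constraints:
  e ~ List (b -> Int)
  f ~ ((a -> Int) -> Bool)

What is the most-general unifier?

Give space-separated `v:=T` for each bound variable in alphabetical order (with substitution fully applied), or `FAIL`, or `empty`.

Answer: e:=List (b -> Int) f:=((a -> Int) -> Bool)

Derivation:
step 1: unify e ~ List (b -> Int)  [subst: {-} | 1 pending]
  bind e := List (b -> Int)
step 2: unify f ~ ((a -> Int) -> Bool)  [subst: {e:=List (b -> Int)} | 0 pending]
  bind f := ((a -> Int) -> Bool)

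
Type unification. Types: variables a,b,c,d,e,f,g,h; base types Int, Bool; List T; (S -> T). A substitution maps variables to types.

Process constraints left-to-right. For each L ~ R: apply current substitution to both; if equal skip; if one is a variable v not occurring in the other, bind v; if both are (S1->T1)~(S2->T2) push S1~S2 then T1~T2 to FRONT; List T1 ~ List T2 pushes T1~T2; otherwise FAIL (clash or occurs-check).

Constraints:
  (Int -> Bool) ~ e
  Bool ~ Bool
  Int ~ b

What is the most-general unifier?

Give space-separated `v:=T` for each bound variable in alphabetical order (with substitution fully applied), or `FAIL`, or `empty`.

Answer: b:=Int e:=(Int -> Bool)

Derivation:
step 1: unify (Int -> Bool) ~ e  [subst: {-} | 2 pending]
  bind e := (Int -> Bool)
step 2: unify Bool ~ Bool  [subst: {e:=(Int -> Bool)} | 1 pending]
  -> identical, skip
step 3: unify Int ~ b  [subst: {e:=(Int -> Bool)} | 0 pending]
  bind b := Int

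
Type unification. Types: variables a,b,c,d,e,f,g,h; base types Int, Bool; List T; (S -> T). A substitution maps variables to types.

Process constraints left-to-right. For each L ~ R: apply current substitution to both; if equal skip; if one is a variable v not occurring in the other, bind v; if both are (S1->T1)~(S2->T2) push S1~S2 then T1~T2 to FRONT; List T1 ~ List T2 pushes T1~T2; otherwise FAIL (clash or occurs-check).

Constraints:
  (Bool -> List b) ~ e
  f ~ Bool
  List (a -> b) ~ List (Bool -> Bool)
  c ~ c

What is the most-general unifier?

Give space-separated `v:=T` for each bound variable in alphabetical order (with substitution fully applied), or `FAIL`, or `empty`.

Answer: a:=Bool b:=Bool e:=(Bool -> List Bool) f:=Bool

Derivation:
step 1: unify (Bool -> List b) ~ e  [subst: {-} | 3 pending]
  bind e := (Bool -> List b)
step 2: unify f ~ Bool  [subst: {e:=(Bool -> List b)} | 2 pending]
  bind f := Bool
step 3: unify List (a -> b) ~ List (Bool -> Bool)  [subst: {e:=(Bool -> List b), f:=Bool} | 1 pending]
  -> decompose List: push (a -> b)~(Bool -> Bool)
step 4: unify (a -> b) ~ (Bool -> Bool)  [subst: {e:=(Bool -> List b), f:=Bool} | 1 pending]
  -> decompose arrow: push a~Bool, b~Bool
step 5: unify a ~ Bool  [subst: {e:=(Bool -> List b), f:=Bool} | 2 pending]
  bind a := Bool
step 6: unify b ~ Bool  [subst: {e:=(Bool -> List b), f:=Bool, a:=Bool} | 1 pending]
  bind b := Bool
step 7: unify c ~ c  [subst: {e:=(Bool -> List b), f:=Bool, a:=Bool, b:=Bool} | 0 pending]
  -> identical, skip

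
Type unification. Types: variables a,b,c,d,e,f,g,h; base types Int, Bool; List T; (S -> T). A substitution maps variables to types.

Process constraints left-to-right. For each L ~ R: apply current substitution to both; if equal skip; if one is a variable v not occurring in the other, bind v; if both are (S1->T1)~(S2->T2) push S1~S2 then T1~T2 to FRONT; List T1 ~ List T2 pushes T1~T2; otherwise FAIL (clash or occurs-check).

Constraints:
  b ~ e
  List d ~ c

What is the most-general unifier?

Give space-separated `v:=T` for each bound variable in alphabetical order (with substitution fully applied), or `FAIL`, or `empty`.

Answer: b:=e c:=List d

Derivation:
step 1: unify b ~ e  [subst: {-} | 1 pending]
  bind b := e
step 2: unify List d ~ c  [subst: {b:=e} | 0 pending]
  bind c := List d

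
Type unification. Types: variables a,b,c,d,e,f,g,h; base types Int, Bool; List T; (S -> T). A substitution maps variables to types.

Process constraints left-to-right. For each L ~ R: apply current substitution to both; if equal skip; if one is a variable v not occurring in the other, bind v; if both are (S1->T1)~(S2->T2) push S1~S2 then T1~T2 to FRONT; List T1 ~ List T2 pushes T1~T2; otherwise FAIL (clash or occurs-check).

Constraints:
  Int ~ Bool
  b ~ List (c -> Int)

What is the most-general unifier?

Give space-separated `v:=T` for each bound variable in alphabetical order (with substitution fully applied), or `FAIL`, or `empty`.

Answer: FAIL

Derivation:
step 1: unify Int ~ Bool  [subst: {-} | 1 pending]
  clash: Int vs Bool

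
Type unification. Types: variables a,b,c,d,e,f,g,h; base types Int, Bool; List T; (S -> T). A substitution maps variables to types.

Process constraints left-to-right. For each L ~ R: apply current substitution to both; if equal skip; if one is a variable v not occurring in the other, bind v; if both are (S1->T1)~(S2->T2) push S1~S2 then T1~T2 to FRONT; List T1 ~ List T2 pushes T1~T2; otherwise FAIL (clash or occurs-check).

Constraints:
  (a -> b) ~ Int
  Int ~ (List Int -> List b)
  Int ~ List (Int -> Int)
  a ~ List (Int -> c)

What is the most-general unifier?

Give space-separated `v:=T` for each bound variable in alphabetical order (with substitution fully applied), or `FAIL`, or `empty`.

step 1: unify (a -> b) ~ Int  [subst: {-} | 3 pending]
  clash: (a -> b) vs Int

Answer: FAIL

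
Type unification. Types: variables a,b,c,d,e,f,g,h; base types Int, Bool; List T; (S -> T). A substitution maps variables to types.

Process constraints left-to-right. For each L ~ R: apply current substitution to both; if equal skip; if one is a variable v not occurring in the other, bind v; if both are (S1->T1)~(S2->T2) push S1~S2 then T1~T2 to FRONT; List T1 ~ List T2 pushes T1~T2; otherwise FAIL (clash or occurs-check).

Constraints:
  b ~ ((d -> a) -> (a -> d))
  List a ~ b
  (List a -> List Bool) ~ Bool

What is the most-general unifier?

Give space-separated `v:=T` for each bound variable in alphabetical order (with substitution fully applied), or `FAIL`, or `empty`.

step 1: unify b ~ ((d -> a) -> (a -> d))  [subst: {-} | 2 pending]
  bind b := ((d -> a) -> (a -> d))
step 2: unify List a ~ ((d -> a) -> (a -> d))  [subst: {b:=((d -> a) -> (a -> d))} | 1 pending]
  clash: List a vs ((d -> a) -> (a -> d))

Answer: FAIL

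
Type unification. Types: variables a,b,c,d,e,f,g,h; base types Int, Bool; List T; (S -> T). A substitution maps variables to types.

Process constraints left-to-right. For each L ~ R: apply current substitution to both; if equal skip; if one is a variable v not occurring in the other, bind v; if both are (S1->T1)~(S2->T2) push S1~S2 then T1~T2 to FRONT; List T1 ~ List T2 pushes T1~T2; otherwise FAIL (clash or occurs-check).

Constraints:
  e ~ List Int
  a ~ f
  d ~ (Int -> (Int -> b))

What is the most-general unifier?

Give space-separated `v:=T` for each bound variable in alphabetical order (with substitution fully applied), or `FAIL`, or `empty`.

Answer: a:=f d:=(Int -> (Int -> b)) e:=List Int

Derivation:
step 1: unify e ~ List Int  [subst: {-} | 2 pending]
  bind e := List Int
step 2: unify a ~ f  [subst: {e:=List Int} | 1 pending]
  bind a := f
step 3: unify d ~ (Int -> (Int -> b))  [subst: {e:=List Int, a:=f} | 0 pending]
  bind d := (Int -> (Int -> b))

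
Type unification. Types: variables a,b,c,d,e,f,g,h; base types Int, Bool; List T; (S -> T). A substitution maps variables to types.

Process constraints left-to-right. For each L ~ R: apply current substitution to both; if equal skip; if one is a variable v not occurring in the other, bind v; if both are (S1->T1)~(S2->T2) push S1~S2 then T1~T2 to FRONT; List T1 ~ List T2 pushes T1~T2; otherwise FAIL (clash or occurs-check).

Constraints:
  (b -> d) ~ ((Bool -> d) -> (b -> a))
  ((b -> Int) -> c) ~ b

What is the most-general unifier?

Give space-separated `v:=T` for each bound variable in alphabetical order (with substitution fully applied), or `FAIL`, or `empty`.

step 1: unify (b -> d) ~ ((Bool -> d) -> (b -> a))  [subst: {-} | 1 pending]
  -> decompose arrow: push b~(Bool -> d), d~(b -> a)
step 2: unify b ~ (Bool -> d)  [subst: {-} | 2 pending]
  bind b := (Bool -> d)
step 3: unify d ~ ((Bool -> d) -> a)  [subst: {b:=(Bool -> d)} | 1 pending]
  occurs-check fail: d in ((Bool -> d) -> a)

Answer: FAIL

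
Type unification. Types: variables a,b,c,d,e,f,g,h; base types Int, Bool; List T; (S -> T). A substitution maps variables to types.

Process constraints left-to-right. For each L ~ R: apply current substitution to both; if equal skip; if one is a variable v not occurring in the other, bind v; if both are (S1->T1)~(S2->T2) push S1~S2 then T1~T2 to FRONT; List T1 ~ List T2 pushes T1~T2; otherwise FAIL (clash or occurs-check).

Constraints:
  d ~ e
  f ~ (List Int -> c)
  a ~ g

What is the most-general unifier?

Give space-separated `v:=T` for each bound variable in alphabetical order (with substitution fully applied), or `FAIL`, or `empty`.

step 1: unify d ~ e  [subst: {-} | 2 pending]
  bind d := e
step 2: unify f ~ (List Int -> c)  [subst: {d:=e} | 1 pending]
  bind f := (List Int -> c)
step 3: unify a ~ g  [subst: {d:=e, f:=(List Int -> c)} | 0 pending]
  bind a := g

Answer: a:=g d:=e f:=(List Int -> c)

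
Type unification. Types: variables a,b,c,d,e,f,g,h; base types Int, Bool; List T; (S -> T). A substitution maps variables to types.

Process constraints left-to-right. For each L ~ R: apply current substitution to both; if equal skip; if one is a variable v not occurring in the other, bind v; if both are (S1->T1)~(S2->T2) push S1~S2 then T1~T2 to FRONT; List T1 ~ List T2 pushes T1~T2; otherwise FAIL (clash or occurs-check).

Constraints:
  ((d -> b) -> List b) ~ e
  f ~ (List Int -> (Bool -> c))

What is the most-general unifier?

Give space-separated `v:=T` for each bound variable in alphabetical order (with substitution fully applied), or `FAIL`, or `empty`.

step 1: unify ((d -> b) -> List b) ~ e  [subst: {-} | 1 pending]
  bind e := ((d -> b) -> List b)
step 2: unify f ~ (List Int -> (Bool -> c))  [subst: {e:=((d -> b) -> List b)} | 0 pending]
  bind f := (List Int -> (Bool -> c))

Answer: e:=((d -> b) -> List b) f:=(List Int -> (Bool -> c))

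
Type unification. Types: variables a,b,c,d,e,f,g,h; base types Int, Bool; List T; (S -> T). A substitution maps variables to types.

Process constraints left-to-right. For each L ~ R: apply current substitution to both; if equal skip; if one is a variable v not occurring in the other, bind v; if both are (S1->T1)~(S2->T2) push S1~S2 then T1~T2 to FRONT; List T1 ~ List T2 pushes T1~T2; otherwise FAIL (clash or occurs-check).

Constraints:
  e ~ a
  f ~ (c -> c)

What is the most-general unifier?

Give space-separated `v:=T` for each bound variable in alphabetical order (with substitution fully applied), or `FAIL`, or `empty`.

step 1: unify e ~ a  [subst: {-} | 1 pending]
  bind e := a
step 2: unify f ~ (c -> c)  [subst: {e:=a} | 0 pending]
  bind f := (c -> c)

Answer: e:=a f:=(c -> c)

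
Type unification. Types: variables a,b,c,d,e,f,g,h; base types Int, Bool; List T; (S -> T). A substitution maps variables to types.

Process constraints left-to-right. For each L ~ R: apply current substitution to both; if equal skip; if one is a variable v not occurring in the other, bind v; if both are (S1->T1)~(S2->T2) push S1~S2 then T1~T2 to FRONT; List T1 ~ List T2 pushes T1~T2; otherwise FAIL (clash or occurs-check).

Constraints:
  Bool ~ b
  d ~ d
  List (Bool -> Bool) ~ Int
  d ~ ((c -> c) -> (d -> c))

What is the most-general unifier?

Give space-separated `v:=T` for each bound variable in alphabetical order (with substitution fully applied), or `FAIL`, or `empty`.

Answer: FAIL

Derivation:
step 1: unify Bool ~ b  [subst: {-} | 3 pending]
  bind b := Bool
step 2: unify d ~ d  [subst: {b:=Bool} | 2 pending]
  -> identical, skip
step 3: unify List (Bool -> Bool) ~ Int  [subst: {b:=Bool} | 1 pending]
  clash: List (Bool -> Bool) vs Int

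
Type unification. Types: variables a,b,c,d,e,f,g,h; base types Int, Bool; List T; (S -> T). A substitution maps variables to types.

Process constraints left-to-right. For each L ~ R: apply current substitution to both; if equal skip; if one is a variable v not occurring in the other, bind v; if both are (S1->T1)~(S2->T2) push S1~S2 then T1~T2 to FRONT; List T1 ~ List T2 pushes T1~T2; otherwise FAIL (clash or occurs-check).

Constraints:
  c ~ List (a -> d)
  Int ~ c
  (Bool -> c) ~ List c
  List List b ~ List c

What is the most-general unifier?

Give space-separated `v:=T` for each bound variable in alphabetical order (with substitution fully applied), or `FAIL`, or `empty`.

step 1: unify c ~ List (a -> d)  [subst: {-} | 3 pending]
  bind c := List (a -> d)
step 2: unify Int ~ List (a -> d)  [subst: {c:=List (a -> d)} | 2 pending]
  clash: Int vs List (a -> d)

Answer: FAIL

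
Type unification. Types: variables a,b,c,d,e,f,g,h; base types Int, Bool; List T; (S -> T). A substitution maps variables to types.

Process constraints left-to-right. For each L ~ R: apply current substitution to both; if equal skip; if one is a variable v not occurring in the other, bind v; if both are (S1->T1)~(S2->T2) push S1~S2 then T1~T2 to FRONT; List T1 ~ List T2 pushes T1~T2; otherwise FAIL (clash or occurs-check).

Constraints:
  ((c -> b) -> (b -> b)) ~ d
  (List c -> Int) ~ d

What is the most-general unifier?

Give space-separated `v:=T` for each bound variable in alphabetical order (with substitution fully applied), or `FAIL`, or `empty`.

Answer: FAIL

Derivation:
step 1: unify ((c -> b) -> (b -> b)) ~ d  [subst: {-} | 1 pending]
  bind d := ((c -> b) -> (b -> b))
step 2: unify (List c -> Int) ~ ((c -> b) -> (b -> b))  [subst: {d:=((c -> b) -> (b -> b))} | 0 pending]
  -> decompose arrow: push List c~(c -> b), Int~(b -> b)
step 3: unify List c ~ (c -> b)  [subst: {d:=((c -> b) -> (b -> b))} | 1 pending]
  clash: List c vs (c -> b)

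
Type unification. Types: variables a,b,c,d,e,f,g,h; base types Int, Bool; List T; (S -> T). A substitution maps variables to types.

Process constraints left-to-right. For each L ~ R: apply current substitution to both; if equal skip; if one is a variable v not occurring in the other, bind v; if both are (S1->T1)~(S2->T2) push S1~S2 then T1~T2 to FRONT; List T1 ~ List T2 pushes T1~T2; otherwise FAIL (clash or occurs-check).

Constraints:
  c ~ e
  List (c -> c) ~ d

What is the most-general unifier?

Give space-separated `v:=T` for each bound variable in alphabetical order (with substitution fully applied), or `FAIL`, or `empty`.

step 1: unify c ~ e  [subst: {-} | 1 pending]
  bind c := e
step 2: unify List (e -> e) ~ d  [subst: {c:=e} | 0 pending]
  bind d := List (e -> e)

Answer: c:=e d:=List (e -> e)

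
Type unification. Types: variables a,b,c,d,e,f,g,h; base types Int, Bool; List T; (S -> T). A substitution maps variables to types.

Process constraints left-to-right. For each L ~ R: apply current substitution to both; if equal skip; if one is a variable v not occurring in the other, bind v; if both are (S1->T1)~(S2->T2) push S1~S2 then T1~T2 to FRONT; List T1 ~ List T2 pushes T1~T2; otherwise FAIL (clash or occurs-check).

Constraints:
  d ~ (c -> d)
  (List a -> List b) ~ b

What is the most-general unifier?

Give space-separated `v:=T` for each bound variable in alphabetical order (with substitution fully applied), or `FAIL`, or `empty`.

step 1: unify d ~ (c -> d)  [subst: {-} | 1 pending]
  occurs-check fail: d in (c -> d)

Answer: FAIL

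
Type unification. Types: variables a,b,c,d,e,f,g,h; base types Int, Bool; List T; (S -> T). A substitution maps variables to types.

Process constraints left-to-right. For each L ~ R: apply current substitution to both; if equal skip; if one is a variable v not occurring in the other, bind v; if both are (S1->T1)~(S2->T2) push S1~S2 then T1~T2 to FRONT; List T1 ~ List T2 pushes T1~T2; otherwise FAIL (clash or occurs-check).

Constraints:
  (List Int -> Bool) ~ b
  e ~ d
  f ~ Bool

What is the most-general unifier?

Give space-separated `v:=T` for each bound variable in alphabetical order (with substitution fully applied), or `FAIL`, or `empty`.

step 1: unify (List Int -> Bool) ~ b  [subst: {-} | 2 pending]
  bind b := (List Int -> Bool)
step 2: unify e ~ d  [subst: {b:=(List Int -> Bool)} | 1 pending]
  bind e := d
step 3: unify f ~ Bool  [subst: {b:=(List Int -> Bool), e:=d} | 0 pending]
  bind f := Bool

Answer: b:=(List Int -> Bool) e:=d f:=Bool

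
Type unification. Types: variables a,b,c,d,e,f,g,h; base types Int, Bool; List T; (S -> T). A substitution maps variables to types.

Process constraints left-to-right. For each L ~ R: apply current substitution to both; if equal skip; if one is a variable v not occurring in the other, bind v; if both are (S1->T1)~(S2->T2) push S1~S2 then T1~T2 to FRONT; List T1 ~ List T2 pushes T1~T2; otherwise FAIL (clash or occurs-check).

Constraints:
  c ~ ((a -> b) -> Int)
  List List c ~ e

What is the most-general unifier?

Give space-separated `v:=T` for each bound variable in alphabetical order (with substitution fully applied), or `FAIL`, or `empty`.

step 1: unify c ~ ((a -> b) -> Int)  [subst: {-} | 1 pending]
  bind c := ((a -> b) -> Int)
step 2: unify List List ((a -> b) -> Int) ~ e  [subst: {c:=((a -> b) -> Int)} | 0 pending]
  bind e := List List ((a -> b) -> Int)

Answer: c:=((a -> b) -> Int) e:=List List ((a -> b) -> Int)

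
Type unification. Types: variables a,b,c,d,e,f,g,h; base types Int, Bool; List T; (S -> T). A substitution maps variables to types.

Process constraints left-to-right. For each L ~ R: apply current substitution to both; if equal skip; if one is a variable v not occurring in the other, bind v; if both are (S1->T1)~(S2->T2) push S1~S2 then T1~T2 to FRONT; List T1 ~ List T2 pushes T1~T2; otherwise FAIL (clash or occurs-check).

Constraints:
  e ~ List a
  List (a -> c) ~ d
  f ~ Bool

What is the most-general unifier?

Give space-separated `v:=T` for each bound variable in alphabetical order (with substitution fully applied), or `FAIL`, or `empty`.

Answer: d:=List (a -> c) e:=List a f:=Bool

Derivation:
step 1: unify e ~ List a  [subst: {-} | 2 pending]
  bind e := List a
step 2: unify List (a -> c) ~ d  [subst: {e:=List a} | 1 pending]
  bind d := List (a -> c)
step 3: unify f ~ Bool  [subst: {e:=List a, d:=List (a -> c)} | 0 pending]
  bind f := Bool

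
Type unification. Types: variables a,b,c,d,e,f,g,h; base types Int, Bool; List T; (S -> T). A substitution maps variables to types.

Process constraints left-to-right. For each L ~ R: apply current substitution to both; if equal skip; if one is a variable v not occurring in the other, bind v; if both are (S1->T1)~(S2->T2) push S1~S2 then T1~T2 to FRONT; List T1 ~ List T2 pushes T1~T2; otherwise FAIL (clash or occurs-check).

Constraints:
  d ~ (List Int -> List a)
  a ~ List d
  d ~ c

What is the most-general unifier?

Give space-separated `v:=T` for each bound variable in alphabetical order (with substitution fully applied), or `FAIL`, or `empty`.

Answer: FAIL

Derivation:
step 1: unify d ~ (List Int -> List a)  [subst: {-} | 2 pending]
  bind d := (List Int -> List a)
step 2: unify a ~ List (List Int -> List a)  [subst: {d:=(List Int -> List a)} | 1 pending]
  occurs-check fail: a in List (List Int -> List a)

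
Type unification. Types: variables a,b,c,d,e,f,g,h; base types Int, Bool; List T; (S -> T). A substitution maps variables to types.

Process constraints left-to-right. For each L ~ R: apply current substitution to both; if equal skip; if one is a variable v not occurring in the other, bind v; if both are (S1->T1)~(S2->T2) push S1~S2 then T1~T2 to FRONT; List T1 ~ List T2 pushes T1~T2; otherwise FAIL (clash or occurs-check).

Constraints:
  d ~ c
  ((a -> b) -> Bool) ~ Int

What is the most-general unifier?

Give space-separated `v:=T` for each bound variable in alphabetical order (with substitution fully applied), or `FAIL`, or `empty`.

Answer: FAIL

Derivation:
step 1: unify d ~ c  [subst: {-} | 1 pending]
  bind d := c
step 2: unify ((a -> b) -> Bool) ~ Int  [subst: {d:=c} | 0 pending]
  clash: ((a -> b) -> Bool) vs Int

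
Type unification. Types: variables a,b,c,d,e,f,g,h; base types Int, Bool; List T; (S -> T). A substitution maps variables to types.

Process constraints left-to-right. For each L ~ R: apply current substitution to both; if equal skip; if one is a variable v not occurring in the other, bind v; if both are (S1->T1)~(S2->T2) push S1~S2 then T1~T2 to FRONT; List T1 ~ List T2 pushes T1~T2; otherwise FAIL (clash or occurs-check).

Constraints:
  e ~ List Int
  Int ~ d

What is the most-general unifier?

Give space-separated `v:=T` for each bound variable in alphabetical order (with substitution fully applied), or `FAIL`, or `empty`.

step 1: unify e ~ List Int  [subst: {-} | 1 pending]
  bind e := List Int
step 2: unify Int ~ d  [subst: {e:=List Int} | 0 pending]
  bind d := Int

Answer: d:=Int e:=List Int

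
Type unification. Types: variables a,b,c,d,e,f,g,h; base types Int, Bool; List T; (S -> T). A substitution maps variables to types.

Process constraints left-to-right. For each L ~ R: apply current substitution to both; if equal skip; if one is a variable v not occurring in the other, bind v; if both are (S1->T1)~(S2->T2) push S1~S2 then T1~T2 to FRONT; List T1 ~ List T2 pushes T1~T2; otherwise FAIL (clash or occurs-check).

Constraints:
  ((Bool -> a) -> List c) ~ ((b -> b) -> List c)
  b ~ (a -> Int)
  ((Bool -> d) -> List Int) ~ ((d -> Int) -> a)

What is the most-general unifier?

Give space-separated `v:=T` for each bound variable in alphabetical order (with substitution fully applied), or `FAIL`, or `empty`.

Answer: FAIL

Derivation:
step 1: unify ((Bool -> a) -> List c) ~ ((b -> b) -> List c)  [subst: {-} | 2 pending]
  -> decompose arrow: push (Bool -> a)~(b -> b), List c~List c
step 2: unify (Bool -> a) ~ (b -> b)  [subst: {-} | 3 pending]
  -> decompose arrow: push Bool~b, a~b
step 3: unify Bool ~ b  [subst: {-} | 4 pending]
  bind b := Bool
step 4: unify a ~ Bool  [subst: {b:=Bool} | 3 pending]
  bind a := Bool
step 5: unify List c ~ List c  [subst: {b:=Bool, a:=Bool} | 2 pending]
  -> identical, skip
step 6: unify Bool ~ (Bool -> Int)  [subst: {b:=Bool, a:=Bool} | 1 pending]
  clash: Bool vs (Bool -> Int)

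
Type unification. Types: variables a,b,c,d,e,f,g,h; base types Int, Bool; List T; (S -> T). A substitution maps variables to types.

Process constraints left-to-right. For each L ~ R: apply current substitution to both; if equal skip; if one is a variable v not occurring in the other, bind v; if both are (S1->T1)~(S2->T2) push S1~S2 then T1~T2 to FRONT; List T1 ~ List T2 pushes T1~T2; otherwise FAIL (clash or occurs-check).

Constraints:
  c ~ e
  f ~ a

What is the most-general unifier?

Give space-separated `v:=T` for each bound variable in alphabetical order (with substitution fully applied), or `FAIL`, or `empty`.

Answer: c:=e f:=a

Derivation:
step 1: unify c ~ e  [subst: {-} | 1 pending]
  bind c := e
step 2: unify f ~ a  [subst: {c:=e} | 0 pending]
  bind f := a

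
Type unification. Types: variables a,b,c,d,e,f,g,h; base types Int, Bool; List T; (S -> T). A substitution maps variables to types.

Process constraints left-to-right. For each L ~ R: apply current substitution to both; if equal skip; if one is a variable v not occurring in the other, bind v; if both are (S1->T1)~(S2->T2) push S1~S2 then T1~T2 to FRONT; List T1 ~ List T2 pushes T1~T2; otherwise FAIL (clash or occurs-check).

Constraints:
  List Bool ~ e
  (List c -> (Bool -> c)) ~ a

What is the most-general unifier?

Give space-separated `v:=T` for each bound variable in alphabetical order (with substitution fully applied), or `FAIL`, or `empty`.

Answer: a:=(List c -> (Bool -> c)) e:=List Bool

Derivation:
step 1: unify List Bool ~ e  [subst: {-} | 1 pending]
  bind e := List Bool
step 2: unify (List c -> (Bool -> c)) ~ a  [subst: {e:=List Bool} | 0 pending]
  bind a := (List c -> (Bool -> c))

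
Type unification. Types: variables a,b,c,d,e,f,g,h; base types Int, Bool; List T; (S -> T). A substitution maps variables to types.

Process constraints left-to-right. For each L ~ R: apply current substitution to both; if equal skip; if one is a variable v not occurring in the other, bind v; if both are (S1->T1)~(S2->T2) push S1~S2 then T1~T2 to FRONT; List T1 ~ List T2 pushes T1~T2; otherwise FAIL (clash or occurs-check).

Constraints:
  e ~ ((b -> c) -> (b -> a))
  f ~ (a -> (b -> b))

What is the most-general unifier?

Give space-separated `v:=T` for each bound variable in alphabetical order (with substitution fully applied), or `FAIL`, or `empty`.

step 1: unify e ~ ((b -> c) -> (b -> a))  [subst: {-} | 1 pending]
  bind e := ((b -> c) -> (b -> a))
step 2: unify f ~ (a -> (b -> b))  [subst: {e:=((b -> c) -> (b -> a))} | 0 pending]
  bind f := (a -> (b -> b))

Answer: e:=((b -> c) -> (b -> a)) f:=(a -> (b -> b))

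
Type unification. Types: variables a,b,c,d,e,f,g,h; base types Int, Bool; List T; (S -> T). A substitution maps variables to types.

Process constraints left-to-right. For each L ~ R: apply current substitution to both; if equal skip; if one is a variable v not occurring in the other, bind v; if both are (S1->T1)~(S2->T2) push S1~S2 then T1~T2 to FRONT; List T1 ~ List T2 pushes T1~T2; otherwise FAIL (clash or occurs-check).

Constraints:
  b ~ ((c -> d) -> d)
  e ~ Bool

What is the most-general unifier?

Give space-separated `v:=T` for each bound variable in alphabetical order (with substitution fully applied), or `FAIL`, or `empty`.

step 1: unify b ~ ((c -> d) -> d)  [subst: {-} | 1 pending]
  bind b := ((c -> d) -> d)
step 2: unify e ~ Bool  [subst: {b:=((c -> d) -> d)} | 0 pending]
  bind e := Bool

Answer: b:=((c -> d) -> d) e:=Bool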